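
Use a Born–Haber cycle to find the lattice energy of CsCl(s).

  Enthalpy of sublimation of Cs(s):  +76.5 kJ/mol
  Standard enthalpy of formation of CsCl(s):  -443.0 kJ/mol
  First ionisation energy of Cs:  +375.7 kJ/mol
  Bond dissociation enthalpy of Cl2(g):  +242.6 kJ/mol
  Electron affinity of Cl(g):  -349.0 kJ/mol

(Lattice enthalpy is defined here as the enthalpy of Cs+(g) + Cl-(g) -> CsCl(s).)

ΔHf° = 1·ΔHsub + 1·(ΣIE) + 1/2·D(Cl2) + 1·EA + U
-443.0 = 1·(+76.5) + 1·(+375.7) + 1/2·(+242.6) + 1·(-349.0) + U
U = -443.0 − (+224.5) = -667.5 kJ/mol

U = -667.5 kJ/mol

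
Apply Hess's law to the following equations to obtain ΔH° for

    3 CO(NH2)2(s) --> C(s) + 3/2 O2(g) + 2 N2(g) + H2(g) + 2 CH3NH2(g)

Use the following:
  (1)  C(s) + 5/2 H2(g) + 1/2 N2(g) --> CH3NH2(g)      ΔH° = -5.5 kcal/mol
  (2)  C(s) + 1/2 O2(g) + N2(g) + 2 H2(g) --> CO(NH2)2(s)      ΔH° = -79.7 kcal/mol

(1) × 2: (2)·(-5.5) = -11.0 kcal/mol
(2) reversed and × 3: (-3)·(-79.7) = +239.1 kcal/mol
Summing the manipulated equations, ΔH° = (-11.0) + (+239.1) = 228.1 kcal/mol

ΔH° = 228.1 kcal/mol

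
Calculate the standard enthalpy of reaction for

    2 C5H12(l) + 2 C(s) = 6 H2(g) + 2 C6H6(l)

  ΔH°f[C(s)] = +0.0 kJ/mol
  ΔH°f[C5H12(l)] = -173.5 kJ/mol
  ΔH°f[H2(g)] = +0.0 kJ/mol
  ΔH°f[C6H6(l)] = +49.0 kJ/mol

ΔH° = 445.0 kJ/mol

ΔH°rxn = Σ nΔHf°(products) − Σ nΔHf°(reactants).
Products: 6·(+0.0) + 2·(+49.0) = +98.0
Reactants: 2·(-173.5) + 2·(+0.0) = -347.0
ΔH° = (+98.0) − (-347.0) = 445.0 kJ/mol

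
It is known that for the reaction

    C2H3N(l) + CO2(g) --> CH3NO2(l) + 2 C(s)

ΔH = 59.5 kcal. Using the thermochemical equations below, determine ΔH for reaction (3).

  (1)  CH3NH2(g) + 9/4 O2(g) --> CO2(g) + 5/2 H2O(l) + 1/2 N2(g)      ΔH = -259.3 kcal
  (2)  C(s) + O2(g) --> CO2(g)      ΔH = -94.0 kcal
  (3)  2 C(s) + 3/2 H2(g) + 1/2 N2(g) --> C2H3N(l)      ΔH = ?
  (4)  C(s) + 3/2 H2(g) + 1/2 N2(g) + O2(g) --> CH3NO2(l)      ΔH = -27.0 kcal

(1): not needed (CH3NH2(g) appears nowhere else).
(2) reversed: +94.0 kcal
(3) reversed (reverse to put C2H3N(l) on the reactant side): contributes −x
(4) as written (CH3NO2(l) already on the product side): -27.0 kcal
+59.5 = (+94.0) + (-27.0) − x
x = (+59.5 − (+67.0)) / (-1) = 7.5 kcal

ΔH = 7.5 kcal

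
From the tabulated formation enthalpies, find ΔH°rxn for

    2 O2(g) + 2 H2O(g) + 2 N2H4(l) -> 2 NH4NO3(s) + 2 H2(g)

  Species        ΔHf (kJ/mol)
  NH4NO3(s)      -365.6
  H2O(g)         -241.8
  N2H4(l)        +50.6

ΔH°rxn = -348.8 kJ/mol

ΔH°rxn = Σ nΔHf°(products) − Σ nΔHf°(reactants).
Products: 2·(-365.6) + 2·(+0.0) = -731.2
Reactants: 2·(+0.0) + 2·(-241.8) + 2·(+50.6) = -382.4
ΔH°rxn = (-731.2) − (-382.4) = -348.8 kJ/mol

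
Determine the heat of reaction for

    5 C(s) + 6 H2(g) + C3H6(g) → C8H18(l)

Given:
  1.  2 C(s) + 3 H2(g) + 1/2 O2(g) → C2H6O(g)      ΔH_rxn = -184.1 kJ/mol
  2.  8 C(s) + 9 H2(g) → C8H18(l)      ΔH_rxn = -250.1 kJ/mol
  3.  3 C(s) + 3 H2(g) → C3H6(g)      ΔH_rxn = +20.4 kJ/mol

ΔH_rxn = -270.5 kJ/mol

eq. 1: not needed (C2H6O(g) appears nowhere else).
eq. 2 as written (C8H18(l) already on the product side): -250.1 kJ/mol
eq. 3 reversed (C3H6(g) must end up as a reactant): -20.4 kJ/mol
Summing the manipulated equations, ΔH_rxn = (1)·(-250.1) + (-1)·(+20.4) = -270.5 kJ/mol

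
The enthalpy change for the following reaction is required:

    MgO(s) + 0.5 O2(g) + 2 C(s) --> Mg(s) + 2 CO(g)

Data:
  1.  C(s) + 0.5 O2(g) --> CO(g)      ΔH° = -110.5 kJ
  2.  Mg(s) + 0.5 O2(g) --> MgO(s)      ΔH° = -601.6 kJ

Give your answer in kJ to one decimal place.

eq. 1 × 2: (2)·(-110.5) = -221.0 kJ
eq. 2 reversed: +601.6 kJ
ΔH° = (-221.0) + (+601.6) = 380.6 kJ

ΔH° = 380.6 kJ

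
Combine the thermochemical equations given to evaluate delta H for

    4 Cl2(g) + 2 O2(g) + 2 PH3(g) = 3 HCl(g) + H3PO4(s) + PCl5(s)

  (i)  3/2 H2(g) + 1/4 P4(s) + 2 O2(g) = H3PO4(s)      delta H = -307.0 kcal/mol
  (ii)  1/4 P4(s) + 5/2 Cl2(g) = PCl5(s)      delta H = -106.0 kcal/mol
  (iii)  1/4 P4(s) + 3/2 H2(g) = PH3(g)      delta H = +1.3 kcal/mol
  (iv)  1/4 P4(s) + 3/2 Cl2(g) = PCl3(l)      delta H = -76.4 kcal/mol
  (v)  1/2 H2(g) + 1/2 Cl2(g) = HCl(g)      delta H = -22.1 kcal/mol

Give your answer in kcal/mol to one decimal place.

(i) as written: -307.0 kcal/mol
(ii) as written: -106.0 kcal/mol
(iii) reversed and × 2: (-2)·(+1.3) = -2.6 kcal/mol
(iv): not needed.
(v) × 3: (3)·(-22.1) = -66.3 kcal/mol
Combining the equations, delta H = (1)·(-307.0) + (1)·(-106.0) + (-2)·(+1.3) + (3)·(-22.1) = -481.9 kcal/mol

delta H = -481.9 kcal/mol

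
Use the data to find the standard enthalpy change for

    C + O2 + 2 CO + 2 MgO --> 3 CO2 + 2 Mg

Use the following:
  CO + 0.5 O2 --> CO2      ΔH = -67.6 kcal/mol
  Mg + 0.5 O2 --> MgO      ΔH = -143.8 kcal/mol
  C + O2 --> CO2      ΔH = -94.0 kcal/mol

equation 1 × 2 (scale by 2 for the 2 CO): (2)·(-67.6) = -135.2 kcal/mol
equation 2 reversed and × 2 (reverse to put MgO on the reactant side; scale by 2 for the 2 MgO): (-2)·(-143.8) = +287.6 kcal/mol
equation 3 as written (C already on the reactant side): -94.0 kcal/mol
ΔH = (-135.2) + (+287.6) + (-94.0) = 58.4 kcal/mol

ΔH = 58.4 kcal/mol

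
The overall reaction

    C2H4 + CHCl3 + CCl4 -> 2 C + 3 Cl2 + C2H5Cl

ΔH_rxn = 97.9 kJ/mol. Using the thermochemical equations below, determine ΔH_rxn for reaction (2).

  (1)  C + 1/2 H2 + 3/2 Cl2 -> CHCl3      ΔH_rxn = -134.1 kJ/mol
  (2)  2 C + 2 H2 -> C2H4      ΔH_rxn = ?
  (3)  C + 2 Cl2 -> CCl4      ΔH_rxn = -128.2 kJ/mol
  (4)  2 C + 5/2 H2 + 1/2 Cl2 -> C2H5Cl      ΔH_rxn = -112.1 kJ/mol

ΔH_rxn = 52.3 kJ/mol

(1) reversed: +134.1 kJ/mol
(2) reversed: contributes −x
(3) reversed: +128.2 kJ/mol
(4) as written: -112.1 kJ/mol
+97.9 = (+134.1) + (+128.2) + (-112.1) − x
x = (+97.9 − (+150.2)) / (-1) = 52.3 kJ/mol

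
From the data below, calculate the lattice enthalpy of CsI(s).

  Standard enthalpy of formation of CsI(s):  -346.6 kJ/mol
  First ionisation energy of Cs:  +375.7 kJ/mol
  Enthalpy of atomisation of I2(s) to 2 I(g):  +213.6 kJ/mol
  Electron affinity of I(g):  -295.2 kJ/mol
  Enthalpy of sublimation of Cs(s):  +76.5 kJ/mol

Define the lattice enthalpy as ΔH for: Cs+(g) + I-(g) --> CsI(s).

U = -610.4 kJ/mol

ΔHf° = 1·ΔHsub + 1·(ΣIE) + 1/2·D(I2) + 1·EA + U
-346.6 = 1·(+76.5) + 1·(+375.7) + 1/2·(+213.6) + 1·(-295.2) + U
U = -346.6 − (+263.8) = -610.4 kJ/mol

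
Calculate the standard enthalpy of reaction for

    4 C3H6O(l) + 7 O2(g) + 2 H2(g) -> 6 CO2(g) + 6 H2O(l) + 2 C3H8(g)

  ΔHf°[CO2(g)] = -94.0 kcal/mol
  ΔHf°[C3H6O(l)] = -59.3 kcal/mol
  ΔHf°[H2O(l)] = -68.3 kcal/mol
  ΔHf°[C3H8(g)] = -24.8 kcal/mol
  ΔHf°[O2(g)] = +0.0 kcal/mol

ΔH°rxn = Σ nΔHf°(products) − Σ nΔHf°(reactants).
Products: 6·(-94.0) + 6·(-68.3) + 2·(-24.8) = -1023.4
Reactants: 4·(-59.3) + 7·(+0.0) + 2·(+0.0) = -237.2
ΔHrxn = (-1023.4) − (-237.2) = -786.2 kcal/mol

ΔHrxn = -786.2 kcal/mol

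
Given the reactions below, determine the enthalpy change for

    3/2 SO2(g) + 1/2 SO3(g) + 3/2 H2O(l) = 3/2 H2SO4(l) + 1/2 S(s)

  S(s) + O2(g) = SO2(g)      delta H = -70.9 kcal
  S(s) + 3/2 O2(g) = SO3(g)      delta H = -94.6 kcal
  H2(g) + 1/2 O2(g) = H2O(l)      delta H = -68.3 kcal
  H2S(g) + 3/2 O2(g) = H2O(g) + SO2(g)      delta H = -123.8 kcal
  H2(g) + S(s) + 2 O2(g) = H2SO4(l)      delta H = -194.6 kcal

delta H = -35.8 kcal

equation 1 reversed and × 3/2: (-3/2)·(-70.9) = +106.35 kcal
equation 2 reversed and × 1/2 (reverse to put SO3(g) on the reactant side; scale by 1/2 for the 1/2 SO3(g)): (-1/2)·(-94.6) = +47.3 kcal
equation 3 reversed and × 3/2 (reverse to put H2O(l) on the reactant side; scale by 3/2 for the 3/2 H2O(l)): (-3/2)·(-68.3) = +102.45 kcal
equation 4: not needed (H2O(g) appears nowhere else).
equation 5 × 3/2 (×3/2 to match 3/2 H2SO4(l) in the target): (3/2)·(-194.6) = -291.9 kcal
Summing the manipulated equations, delta H = (+106.35) + (+47.3) + (+102.45) + (-291.9) = -35.8 kcal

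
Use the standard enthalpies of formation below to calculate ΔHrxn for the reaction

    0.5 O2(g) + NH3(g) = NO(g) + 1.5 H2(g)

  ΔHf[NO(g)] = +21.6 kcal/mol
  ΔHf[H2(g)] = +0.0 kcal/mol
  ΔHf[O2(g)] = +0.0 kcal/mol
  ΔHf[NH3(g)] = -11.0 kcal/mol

ΔHrxn = 32.6 kcal/mol

Products: 1·(+21.6) + 3/2·(+0.0) = +21.6
Reactants: 1/2·(+0.0) + 1·(-11.0) = -11.0
ΔHrxn = (+21.6) − (-11.0) = 32.6 kcal/mol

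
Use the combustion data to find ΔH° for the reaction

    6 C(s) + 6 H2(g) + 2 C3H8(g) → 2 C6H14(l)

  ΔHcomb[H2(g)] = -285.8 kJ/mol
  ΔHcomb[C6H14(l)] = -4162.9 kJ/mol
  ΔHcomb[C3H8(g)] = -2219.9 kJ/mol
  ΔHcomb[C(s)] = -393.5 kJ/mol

ΔH° = -189.8 kJ/mol

Using ΔH = Σ nΔHc°(reactants) − Σ nΔHc°(products):
= [6·(-393.5) + 6·(-285.8) + 2·(-2219.9)] − [2·(-4162.9)]
= -189.8 kJ/mol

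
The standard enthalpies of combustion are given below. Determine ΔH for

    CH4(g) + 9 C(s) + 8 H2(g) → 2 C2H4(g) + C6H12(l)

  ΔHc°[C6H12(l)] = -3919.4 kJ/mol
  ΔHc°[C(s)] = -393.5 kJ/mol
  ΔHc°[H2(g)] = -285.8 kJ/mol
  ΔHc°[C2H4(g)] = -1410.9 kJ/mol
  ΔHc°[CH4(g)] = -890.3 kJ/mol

ΔH = 23.0 kJ/mol

With combustion enthalpies, reactants minus products:
= [1·(-890.3) + 9·(-393.5) + 8·(-285.8)] − [2·(-1410.9) + 1·(-3919.4)]
= 23.0 kJ/mol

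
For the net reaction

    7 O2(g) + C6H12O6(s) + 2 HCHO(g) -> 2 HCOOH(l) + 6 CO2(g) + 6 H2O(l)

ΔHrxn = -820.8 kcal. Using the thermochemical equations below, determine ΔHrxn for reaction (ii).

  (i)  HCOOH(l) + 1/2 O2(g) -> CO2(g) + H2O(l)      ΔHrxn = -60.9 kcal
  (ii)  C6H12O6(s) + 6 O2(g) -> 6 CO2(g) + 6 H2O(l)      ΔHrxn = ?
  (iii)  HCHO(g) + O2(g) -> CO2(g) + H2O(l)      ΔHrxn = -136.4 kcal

ΔHrxn = -669.8 kcal

(i) reversed and × 2: (-2)·(-60.9) = +121.8 kcal
(ii) as written: contributes x
(iii) × 2: (2)·(-136.4) = -272.8 kcal
-820.8 = (+121.8) + (-272.8) + x
x = (-820.8 − (-151.0)) / (1) = -669.8 kcal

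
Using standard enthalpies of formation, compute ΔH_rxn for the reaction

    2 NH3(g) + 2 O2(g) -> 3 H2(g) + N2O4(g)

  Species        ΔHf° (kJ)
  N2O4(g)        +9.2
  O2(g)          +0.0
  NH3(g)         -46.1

ΔH_rxn = 101.4 kJ

Products: 3·(+0.0) + 1·(+9.2) = +9.2
Reactants: 2·(-46.1) + 2·(+0.0) = -92.2
ΔH_rxn = (+9.2) − (-92.2) = 101.4 kJ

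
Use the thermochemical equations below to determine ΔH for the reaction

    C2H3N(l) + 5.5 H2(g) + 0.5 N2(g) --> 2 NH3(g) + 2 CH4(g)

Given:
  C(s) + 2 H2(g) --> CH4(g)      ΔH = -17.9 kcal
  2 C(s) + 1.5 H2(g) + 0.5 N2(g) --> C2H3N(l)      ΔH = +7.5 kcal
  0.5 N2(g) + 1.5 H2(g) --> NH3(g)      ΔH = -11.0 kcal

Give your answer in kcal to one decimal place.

equation 1 × 2: (2)·(-17.9) = -35.8 kcal
equation 2 reversed: -7.5 kcal
equation 3 × 2: (2)·(-11.0) = -22.0 kcal
By Hess's law, ΔH = (2)·(-17.9) + (-1)·(+7.5) + (2)·(-11.0) = -65.3 kcal

ΔH = -65.3 kcal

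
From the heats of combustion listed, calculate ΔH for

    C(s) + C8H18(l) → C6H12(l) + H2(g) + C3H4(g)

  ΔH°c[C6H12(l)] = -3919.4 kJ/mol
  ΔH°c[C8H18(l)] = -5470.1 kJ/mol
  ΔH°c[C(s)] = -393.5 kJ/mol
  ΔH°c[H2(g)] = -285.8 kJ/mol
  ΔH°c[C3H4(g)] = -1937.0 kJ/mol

ΔH = 278.6 kJ/mol

Using ΔH = Σ nΔHc°(reactants) − Σ nΔHc°(products):
= [1·(-393.5) + 1·(-5470.1)] − [1·(-3919.4) + 1·(-285.8) + 1·(-1937.0)]
= 278.6 kJ/mol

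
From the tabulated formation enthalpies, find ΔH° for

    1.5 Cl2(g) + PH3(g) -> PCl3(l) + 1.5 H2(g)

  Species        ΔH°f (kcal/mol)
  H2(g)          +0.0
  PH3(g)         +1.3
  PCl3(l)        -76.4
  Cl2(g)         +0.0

ΔH° = -77.7 kcal/mol

Products: 1·(-76.4) + 3/2·(+0.0) = -76.4
Reactants: 3/2·(+0.0) + 1·(+1.3) = +1.3
ΔH° = (-76.4) − (+1.3) = -77.7 kcal/mol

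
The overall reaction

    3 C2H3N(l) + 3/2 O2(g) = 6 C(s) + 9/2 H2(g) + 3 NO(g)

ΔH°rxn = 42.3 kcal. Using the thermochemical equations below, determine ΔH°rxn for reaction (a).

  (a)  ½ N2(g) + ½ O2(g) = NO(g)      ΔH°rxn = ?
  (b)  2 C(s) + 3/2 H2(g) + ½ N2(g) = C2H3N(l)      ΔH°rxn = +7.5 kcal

ΔH°rxn = 21.6 kcal

(a) × 3: contributes 3·x
(b) reversed and × 3: (-3)·(+7.5) = -22.5 kcal
+42.3 = (-22.5) + 3·x
x = (+42.3 − (-22.5)) / (3) = 21.6 kcal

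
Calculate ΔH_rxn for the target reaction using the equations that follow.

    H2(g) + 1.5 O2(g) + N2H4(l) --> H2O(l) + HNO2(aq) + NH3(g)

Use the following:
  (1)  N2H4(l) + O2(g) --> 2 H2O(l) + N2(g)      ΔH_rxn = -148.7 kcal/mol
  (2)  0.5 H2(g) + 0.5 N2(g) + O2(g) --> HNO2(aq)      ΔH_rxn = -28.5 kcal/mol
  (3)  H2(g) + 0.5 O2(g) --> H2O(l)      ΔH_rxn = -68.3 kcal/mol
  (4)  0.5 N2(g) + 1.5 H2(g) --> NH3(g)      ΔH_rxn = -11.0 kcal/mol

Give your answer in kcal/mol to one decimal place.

(1) as written: -148.7 kcal/mol
(2) as written: -28.5 kcal/mol
(3) reversed: +68.3 kcal/mol
(4) as written: -11.0 kcal/mol
By Hess's law, ΔH_rxn = (1)·(-148.7) + (1)·(-28.5) + (-1)·(-68.3) + (1)·(-11.0) = -119.9 kcal/mol

ΔH_rxn = -119.9 kcal/mol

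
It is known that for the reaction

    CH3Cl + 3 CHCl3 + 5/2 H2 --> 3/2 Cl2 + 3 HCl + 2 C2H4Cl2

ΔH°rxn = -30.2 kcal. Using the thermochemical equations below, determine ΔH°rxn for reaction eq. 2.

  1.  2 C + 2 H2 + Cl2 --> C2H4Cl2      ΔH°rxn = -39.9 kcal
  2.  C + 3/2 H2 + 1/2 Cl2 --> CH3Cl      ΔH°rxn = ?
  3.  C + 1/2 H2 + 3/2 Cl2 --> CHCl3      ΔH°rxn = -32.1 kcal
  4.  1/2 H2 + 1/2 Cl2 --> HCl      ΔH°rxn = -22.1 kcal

ΔH°rxn = -19.6 kcal

eq. 1 × 2: (2)·(-39.9) = -79.8 kcal
eq. 2 reversed: contributes −x
eq. 3 reversed and × 3: (-3)·(-32.1) = +96.3 kcal
eq. 4 × 3: (3)·(-22.1) = -66.3 kcal
-30.2 = (-79.8) + (+96.3) + (-66.3) − x
x = (-30.2 − (-49.8)) / (-1) = -19.6 kcal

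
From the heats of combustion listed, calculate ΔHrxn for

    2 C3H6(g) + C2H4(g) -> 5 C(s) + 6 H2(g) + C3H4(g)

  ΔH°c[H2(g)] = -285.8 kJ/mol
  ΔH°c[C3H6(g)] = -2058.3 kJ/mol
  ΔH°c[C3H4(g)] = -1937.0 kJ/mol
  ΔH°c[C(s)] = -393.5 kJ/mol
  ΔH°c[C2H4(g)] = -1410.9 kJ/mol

ΔHrxn = 91.8 kJ/mol

Using ΔH = Σ nΔHc°(reactants) − Σ nΔHc°(products):
= [2·(-2058.3) + 1·(-1410.9)] − [5·(-393.5) + 6·(-285.8) + 1·(-1937.0)]
= 91.8 kJ/mol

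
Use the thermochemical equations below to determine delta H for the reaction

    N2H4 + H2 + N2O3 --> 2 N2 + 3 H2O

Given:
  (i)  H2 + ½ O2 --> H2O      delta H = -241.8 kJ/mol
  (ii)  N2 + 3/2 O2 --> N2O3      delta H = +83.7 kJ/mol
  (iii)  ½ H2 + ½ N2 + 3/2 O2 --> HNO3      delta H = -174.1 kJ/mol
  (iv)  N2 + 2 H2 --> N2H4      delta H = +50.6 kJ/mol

(i) × 3 (scale by 3 for the 3 H2O): (3)·(-241.8) = -725.4 kJ/mol
(ii) reversed (N2O3 must end up as a reactant): -83.7 kJ/mol
(iii): not needed (HNO3 appears nowhere else).
(iv) reversed (N2H4 must end up as a reactant): -50.6 kJ/mol
Combining the equations, delta H = (-725.4) + (-83.7) + (-50.6) = -859.7 kJ/mol

delta H = -859.7 kJ/mol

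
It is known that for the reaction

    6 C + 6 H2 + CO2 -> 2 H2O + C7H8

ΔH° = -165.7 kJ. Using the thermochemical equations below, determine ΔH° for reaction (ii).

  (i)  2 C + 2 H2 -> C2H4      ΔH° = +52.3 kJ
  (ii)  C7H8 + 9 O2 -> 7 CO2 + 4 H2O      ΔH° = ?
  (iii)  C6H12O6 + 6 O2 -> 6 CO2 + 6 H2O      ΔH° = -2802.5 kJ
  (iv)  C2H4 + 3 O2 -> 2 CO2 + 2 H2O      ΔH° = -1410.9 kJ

(i) × 3 (scale by 3 for the 6 C): (3)·(+52.3) = +156.9 kJ
(ii) reversed (reverse to put C7H8 on the product side): contributes −x
(iii): not needed (C6H12O6 appears nowhere else).
(iv) × 3: (3)·(-1410.9) = -4232.7 kJ
-165.7 = (+156.9) + (-4232.7) − x
x = (-165.7 − (-4075.8)) / (-1) = -3910.1 kJ

ΔH° = -3910.1 kJ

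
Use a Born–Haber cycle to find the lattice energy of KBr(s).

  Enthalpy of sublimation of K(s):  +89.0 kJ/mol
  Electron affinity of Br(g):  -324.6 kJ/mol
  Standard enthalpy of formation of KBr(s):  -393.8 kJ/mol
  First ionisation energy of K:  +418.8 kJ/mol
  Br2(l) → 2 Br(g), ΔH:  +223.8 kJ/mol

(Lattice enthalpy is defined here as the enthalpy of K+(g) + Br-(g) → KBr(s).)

ΔHf° = 1·ΔHsub + 1·(ΣIE) + 1/2·D(Br2) + 1·EA + U
-393.8 = 1·(+89.0) + 1·(+418.8) + 1/2·(+223.8) + 1·(-324.6) + U
U = -393.8 − (+295.1) = -688.9 kJ/mol

U = -688.9 kJ/mol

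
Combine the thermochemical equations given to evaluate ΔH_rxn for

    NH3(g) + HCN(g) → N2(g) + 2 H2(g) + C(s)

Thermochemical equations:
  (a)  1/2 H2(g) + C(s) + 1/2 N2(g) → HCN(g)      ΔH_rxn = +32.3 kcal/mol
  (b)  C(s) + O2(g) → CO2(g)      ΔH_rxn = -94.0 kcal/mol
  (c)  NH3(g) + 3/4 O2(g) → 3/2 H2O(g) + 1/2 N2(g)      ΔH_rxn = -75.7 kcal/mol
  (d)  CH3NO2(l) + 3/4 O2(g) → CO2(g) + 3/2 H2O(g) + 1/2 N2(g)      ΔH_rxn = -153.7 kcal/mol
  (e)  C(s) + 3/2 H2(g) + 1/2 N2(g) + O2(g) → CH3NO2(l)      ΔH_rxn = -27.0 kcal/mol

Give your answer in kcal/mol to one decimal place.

ΔH_rxn = -21.3 kcal/mol

(a) reversed: -32.3 kcal/mol
(b) as written: -94.0 kcal/mol
(c) as written: -75.7 kcal/mol
(d) reversed: +153.7 kcal/mol
(e) reversed: +27.0 kcal/mol
Since enthalpy is a state function, ΔH_rxn = (-1)·(+32.3) + (1)·(-94.0) + (1)·(-75.7) + (-1)·(-153.7) + (-1)·(-27.0) = -21.3 kcal/mol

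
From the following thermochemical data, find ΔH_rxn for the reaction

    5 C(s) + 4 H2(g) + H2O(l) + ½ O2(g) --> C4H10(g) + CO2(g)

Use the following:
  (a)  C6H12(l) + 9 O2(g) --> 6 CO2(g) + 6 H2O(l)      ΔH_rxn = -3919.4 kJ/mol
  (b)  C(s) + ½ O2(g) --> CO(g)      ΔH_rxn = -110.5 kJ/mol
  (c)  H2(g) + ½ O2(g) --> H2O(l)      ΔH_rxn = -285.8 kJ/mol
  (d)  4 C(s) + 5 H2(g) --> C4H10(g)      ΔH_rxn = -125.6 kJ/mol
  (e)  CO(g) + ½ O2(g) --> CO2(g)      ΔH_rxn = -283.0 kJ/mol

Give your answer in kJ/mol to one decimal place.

ΔH_rxn = -233.3 kJ/mol

(a): not needed.
(b) as written: -110.5 kJ/mol
(c) reversed: +285.8 kJ/mol
(d) as written: -125.6 kJ/mol
(e) as written: -283.0 kJ/mol
By Hess's law, ΔH_rxn = (-110.5) + (+285.8) + (-125.6) + (-283.0) = -233.3 kJ/mol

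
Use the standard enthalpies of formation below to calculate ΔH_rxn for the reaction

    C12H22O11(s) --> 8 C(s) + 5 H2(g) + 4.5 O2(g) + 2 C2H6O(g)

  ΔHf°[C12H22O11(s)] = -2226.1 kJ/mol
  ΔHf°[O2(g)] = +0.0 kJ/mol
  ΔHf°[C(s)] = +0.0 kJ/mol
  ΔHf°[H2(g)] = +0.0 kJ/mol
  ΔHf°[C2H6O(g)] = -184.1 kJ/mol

Products: 8·(+0.0) + 5·(+0.0) + 9/2·(+0.0) + 2·(-184.1) = -368.2
Reactants: 1·(-2226.1) = -2226.1
ΔH_rxn = (-368.2) − (-2226.1) = 1857.9 kJ/mol

ΔH_rxn = 1857.9 kJ/mol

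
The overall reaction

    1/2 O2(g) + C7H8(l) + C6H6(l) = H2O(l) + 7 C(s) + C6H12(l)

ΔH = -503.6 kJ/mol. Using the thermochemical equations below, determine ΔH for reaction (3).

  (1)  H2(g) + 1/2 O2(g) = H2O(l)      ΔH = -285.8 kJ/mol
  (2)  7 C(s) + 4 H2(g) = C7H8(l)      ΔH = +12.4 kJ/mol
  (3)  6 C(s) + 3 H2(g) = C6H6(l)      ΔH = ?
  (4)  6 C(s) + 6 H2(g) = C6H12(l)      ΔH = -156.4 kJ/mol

(1) as written: -285.8 kJ/mol
(2) reversed: -12.4 kJ/mol
(3) reversed: contributes −x
(4) as written: -156.4 kJ/mol
-503.6 = (-285.8) + (-12.4) + (-156.4) − x
x = (-503.6 − (-454.6)) / (-1) = 49.0 kJ/mol

ΔH = 49.0 kJ/mol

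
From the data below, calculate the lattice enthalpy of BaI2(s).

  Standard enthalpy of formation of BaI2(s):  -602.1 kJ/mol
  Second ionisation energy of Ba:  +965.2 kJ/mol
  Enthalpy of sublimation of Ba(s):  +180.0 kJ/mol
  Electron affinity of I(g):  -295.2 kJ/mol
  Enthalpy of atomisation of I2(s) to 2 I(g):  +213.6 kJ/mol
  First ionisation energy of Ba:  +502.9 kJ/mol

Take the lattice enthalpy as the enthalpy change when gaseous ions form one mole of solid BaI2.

U = -1873.4 kJ/mol

ΔHf° = 1·ΔHsub + 1·(ΣIE) + 1·D(I2) + 2·EA + U
-602.1 = 1·(+180.0) + 1·(+1468.1) + 1·(+213.6) + 2·(-295.2) + U
U = -602.1 − (+1271.3) = -1873.4 kJ/mol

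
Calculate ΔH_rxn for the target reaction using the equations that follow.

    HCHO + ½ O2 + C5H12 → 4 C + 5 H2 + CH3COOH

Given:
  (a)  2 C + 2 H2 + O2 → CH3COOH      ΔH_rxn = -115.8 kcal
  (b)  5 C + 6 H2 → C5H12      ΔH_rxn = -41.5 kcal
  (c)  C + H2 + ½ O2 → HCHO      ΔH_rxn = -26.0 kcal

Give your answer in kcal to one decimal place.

ΔH_rxn = -48.3 kcal

(a) as written (CH3COOH already on the product side): -115.8 kcal
(b) reversed (reverse to put C5H12 on the reactant side): +41.5 kcal
(c) reversed (HCHO must end up as a reactant): +26.0 kcal
ΔH_rxn = (1)·(-115.8) + (-1)·(-41.5) + (-1)·(-26.0) = -48.3 kcal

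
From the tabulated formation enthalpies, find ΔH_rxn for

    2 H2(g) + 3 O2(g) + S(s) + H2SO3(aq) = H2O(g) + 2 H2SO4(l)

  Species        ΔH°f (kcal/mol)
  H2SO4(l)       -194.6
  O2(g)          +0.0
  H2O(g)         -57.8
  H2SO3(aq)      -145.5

ΔH°rxn = Σ nΔHf°(products) − Σ nΔHf°(reactants).
Products: 1·(-57.8) + 2·(-194.6) = -447.0
Reactants: 2·(+0.0) + 3·(+0.0) + 1·(+0.0) + 1·(-145.5) = -145.5
ΔH_rxn = (-447.0) − (-145.5) = -301.5 kcal/mol

ΔH_rxn = -301.5 kcal/mol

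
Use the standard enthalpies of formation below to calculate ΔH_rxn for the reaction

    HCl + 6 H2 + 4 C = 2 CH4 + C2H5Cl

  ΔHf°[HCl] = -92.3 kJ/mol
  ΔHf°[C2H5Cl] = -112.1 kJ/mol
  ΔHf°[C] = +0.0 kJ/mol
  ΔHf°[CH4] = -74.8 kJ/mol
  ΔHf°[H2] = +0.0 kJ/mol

ΔH_rxn = -169.4 kJ/mol

Products: 2·(-74.8) + 1·(-112.1) = -261.7
Reactants: 1·(-92.3) + 6·(+0.0) + 4·(+0.0) = -92.3
ΔH_rxn = (-261.7) − (-92.3) = -169.4 kJ/mol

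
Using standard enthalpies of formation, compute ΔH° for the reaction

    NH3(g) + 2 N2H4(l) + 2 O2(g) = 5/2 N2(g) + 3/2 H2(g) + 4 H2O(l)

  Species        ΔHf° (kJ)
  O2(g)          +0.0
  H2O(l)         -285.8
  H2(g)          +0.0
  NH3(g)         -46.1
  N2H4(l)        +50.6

Products: 5/2·(+0.0) + 3/2·(+0.0) + 4·(-285.8) = -1143.2
Reactants: 1·(-46.1) + 2·(+50.6) + 2·(+0.0) = +55.1
ΔH° = (-1143.2) − (+55.1) = -1198.3 kJ

ΔH° = -1198.3 kJ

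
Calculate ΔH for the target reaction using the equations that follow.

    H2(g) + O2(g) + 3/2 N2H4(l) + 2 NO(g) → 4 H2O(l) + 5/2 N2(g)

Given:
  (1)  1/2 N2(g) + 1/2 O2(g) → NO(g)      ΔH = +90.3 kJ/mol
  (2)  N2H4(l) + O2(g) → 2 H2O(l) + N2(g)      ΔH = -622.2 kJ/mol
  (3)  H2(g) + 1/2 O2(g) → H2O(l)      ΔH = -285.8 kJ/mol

ΔH = -1399.7 kJ/mol

(1) reversed and × 2 (reverse to put NO(g) on the reactant side; ×2 to match 2 NO(g) in the target): (-2)·(+90.3) = -180.6 kJ/mol
(2) × 3/2 (×3/2 to match 3/2 N2H4(l) in the target): (3/2)·(-622.2) = -933.3 kJ/mol
(3) as written (H2(g) already on the reactant side): -285.8 kJ/mol
ΔH = (-180.6) + (-933.3) + (-285.8) = -1399.7 kJ/mol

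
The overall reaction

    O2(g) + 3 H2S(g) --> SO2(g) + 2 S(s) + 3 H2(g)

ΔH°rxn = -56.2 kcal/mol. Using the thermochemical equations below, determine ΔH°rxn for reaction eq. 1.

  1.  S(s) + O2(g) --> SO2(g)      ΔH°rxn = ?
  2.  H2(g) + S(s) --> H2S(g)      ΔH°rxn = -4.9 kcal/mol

ΔH°rxn = -70.9 kcal/mol

eq. 1 as written (SO2(g) already on the product side): contributes x
eq. 2 reversed and × 3 (reverse to put H2S(g) on the reactant side; ×3 to match 3 H2S(g) in the target): (-3)·(-4.9) = +14.7 kcal/mol
-56.2 = (+14.7) + x
x = (-56.2 − (+14.7)) / (1) = -70.9 kcal/mol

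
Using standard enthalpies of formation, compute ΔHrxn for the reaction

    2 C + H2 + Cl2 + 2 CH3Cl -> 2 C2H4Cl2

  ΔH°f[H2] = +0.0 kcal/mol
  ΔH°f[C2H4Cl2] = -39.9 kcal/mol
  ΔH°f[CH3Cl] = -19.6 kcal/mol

ΔH°rxn = Σ nΔHf°(products) − Σ nΔHf°(reactants).
Products: 2·(-39.9) = -79.8
Reactants: 2·(+0.0) + 1·(+0.0) + 1·(+0.0) + 2·(-19.6) = -39.2
ΔHrxn = (-79.8) − (-39.2) = -40.6 kcal/mol

ΔHrxn = -40.6 kcal/mol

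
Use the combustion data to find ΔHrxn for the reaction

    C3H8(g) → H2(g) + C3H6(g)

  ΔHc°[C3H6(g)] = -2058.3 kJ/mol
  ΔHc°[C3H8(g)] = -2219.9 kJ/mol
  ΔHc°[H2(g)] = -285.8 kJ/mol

Using ΔH = Σ nΔHc°(reactants) − Σ nΔHc°(products):
= [1·(-2219.9)] − [1·(-285.8) + 1·(-2058.3)]
= 124.2 kJ/mol

ΔHrxn = 124.2 kJ/mol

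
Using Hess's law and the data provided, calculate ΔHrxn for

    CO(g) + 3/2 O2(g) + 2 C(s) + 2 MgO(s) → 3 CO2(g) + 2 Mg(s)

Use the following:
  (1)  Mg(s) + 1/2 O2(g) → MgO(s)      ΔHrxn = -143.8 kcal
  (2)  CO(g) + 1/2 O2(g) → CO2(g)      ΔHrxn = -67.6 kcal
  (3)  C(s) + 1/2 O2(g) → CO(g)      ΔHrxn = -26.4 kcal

ΔHrxn = 32.0 kcal

(1) reversed and × 2 (reverse to put MgO(s) on the reactant side; ×2 to match 2 MgO(s) in the target): (-2)·(-143.8) = +287.6 kcal
(2) × 3 (scale by 3 for the 3 CO2(g)): (3)·(-67.6) = -202.8 kcal
(3) × 2 (×2 to match 2 C(s) in the target): (2)·(-26.4) = -52.8 kcal
ΔHrxn = (+287.6) + (-202.8) + (-52.8) = 32.0 kcal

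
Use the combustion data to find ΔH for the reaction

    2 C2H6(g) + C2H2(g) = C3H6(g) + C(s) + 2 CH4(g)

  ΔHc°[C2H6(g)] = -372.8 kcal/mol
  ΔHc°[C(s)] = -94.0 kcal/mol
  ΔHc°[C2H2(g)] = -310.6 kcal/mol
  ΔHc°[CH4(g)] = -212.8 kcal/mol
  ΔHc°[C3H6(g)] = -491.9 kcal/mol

ΔH = -44.7 kcal/mol

Using ΔH = Σ nΔHc°(reactants) − Σ nΔHc°(products):
= [2·(-372.8) + 1·(-310.6)] − [1·(-491.9) + 1·(-94.0) + 2·(-212.8)]
= -44.7 kcal/mol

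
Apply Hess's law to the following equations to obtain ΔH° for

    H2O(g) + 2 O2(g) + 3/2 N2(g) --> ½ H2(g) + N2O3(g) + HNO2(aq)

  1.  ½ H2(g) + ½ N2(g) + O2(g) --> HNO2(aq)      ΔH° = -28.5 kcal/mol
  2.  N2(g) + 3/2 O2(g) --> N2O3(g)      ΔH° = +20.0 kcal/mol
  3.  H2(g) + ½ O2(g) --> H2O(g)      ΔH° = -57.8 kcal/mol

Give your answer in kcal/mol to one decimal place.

eq. 1 as written: -28.5 kcal/mol
eq. 2 as written: +20.0 kcal/mol
eq. 3 reversed: +57.8 kcal/mol
Since enthalpy is a state function, ΔH° = (1)·(-28.5) + (1)·(+20.0) + (-1)·(-57.8) = 49.3 kcal/mol

ΔH° = 49.3 kcal/mol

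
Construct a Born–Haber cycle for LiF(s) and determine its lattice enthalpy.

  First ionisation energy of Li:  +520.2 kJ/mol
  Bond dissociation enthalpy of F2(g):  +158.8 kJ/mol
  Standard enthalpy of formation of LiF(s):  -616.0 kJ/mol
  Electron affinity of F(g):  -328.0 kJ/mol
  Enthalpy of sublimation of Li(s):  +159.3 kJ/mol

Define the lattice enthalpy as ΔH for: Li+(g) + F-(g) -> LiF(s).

ΔHf° = 1·ΔHsub + 1·(ΣIE) + 1/2·D(F2) + 1·EA + U
-616.0 = 1·(+159.3) + 1·(+520.2) + 1/2·(+158.8) + 1·(-328.0) + U
U = -616.0 − (+430.9) = -1046.9 kJ/mol

U = -1046.9 kJ/mol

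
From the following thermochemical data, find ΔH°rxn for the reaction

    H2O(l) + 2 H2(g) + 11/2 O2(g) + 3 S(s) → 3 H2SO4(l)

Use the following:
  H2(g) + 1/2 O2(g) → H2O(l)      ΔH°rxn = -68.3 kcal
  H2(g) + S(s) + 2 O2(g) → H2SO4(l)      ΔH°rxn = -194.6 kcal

equation 1 reversed: +68.3 kcal
equation 2 × 3: (3)·(-194.6) = -583.8 kcal
ΔH°rxn = (+68.3) + (-583.8) = -515.5 kcal

ΔH°rxn = -515.5 kcal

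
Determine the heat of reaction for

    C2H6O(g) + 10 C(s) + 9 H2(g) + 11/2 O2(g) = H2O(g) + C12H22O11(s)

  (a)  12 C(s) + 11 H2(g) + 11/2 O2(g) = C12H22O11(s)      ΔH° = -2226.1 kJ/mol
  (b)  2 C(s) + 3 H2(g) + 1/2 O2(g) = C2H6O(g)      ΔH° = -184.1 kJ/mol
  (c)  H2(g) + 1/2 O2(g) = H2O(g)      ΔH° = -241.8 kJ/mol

ΔH° = -2283.8 kJ/mol

(a) as written: -2226.1 kJ/mol
(b) reversed: +184.1 kJ/mol
(c) as written: -241.8 kJ/mol
Summing the manipulated equations, ΔH° = (-2226.1) + (+184.1) + (-241.8) = -2283.8 kJ/mol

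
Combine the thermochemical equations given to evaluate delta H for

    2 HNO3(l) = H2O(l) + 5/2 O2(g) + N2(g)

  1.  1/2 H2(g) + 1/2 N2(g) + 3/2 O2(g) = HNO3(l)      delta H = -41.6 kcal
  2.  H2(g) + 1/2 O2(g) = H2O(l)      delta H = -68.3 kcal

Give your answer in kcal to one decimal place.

delta H = 14.9 kcal

eq. 1 reversed and × 2 (HNO3(l) must end up as a reactant; ×2 to match 2 HNO3(l) in the target): (-2)·(-41.6) = +83.2 kcal
eq. 2 as written (H2O(l) already on the product side): -68.3 kcal
Combining the equations, delta H = (-2)·(-41.6) + (1)·(-68.3) = 14.9 kcal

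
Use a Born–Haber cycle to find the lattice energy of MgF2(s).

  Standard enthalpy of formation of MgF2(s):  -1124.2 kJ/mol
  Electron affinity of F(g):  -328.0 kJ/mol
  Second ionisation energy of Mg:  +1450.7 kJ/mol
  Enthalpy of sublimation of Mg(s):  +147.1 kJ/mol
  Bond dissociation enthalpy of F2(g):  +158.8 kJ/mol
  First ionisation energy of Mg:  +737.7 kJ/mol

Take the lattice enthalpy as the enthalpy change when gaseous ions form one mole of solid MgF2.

U = -2962.5 kJ/mol

ΔHf° = 1·ΔHsub + 1·(ΣIE) + 1·D(F2) + 2·EA + U
-1124.2 = 1·(+147.1) + 1·(+2188.4) + 1·(+158.8) + 2·(-328.0) + U
U = -1124.2 − (+1838.3) = -2962.5 kJ/mol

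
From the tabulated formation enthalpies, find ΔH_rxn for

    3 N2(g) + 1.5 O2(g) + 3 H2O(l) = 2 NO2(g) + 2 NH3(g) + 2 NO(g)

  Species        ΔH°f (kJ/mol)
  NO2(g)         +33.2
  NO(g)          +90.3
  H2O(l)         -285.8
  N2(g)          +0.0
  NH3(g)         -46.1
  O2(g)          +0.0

ΔH°rxn = Σ nΔHf°(products) − Σ nΔHf°(reactants).
Products: 2·(+33.2) + 2·(-46.1) + 2·(+90.3) = +154.8
Reactants: 3·(+0.0) + 3/2·(+0.0) + 3·(-285.8) = -857.4
ΔH_rxn = (+154.8) − (-857.4) = 1012.2 kJ/mol

ΔH_rxn = 1012.2 kJ/mol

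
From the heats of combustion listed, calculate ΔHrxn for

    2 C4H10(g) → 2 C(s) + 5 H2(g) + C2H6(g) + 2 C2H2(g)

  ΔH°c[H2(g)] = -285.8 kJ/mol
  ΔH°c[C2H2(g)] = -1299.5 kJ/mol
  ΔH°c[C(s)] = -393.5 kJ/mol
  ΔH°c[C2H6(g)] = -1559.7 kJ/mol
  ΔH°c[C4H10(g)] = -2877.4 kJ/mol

With combustion enthalpies, reactants minus products:
= [2·(-2877.4)] − [2·(-393.5) + 5·(-285.8) + 1·(-1559.7) + 2·(-1299.5)]
= 619.9 kJ/mol

ΔHrxn = 619.9 kJ/mol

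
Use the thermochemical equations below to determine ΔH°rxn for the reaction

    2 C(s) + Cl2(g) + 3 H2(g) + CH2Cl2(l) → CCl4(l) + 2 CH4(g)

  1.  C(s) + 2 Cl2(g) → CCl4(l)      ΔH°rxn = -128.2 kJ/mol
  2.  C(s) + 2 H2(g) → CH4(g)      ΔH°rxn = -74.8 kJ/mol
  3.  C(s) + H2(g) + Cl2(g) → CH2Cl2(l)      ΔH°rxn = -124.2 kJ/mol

ΔH°rxn = -153.6 kJ/mol

eq. 1 as written: -128.2 kJ/mol
eq. 2 × 2: (2)·(-74.8) = -149.6 kJ/mol
eq. 3 reversed: +124.2 kJ/mol
ΔH°rxn = (1)·(-128.2) + (2)·(-74.8) + (-1)·(-124.2) = -153.6 kJ/mol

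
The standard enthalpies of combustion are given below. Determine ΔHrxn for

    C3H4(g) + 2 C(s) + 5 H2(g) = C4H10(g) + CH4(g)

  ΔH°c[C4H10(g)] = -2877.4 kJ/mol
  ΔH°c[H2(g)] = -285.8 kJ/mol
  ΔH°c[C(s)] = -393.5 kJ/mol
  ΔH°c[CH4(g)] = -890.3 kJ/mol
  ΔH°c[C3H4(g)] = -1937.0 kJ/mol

With combustion enthalpies, reactants minus products:
= [1·(-1937.0) + 2·(-393.5) + 5·(-285.8)] − [1·(-2877.4) + 1·(-890.3)]
= -385.3 kJ/mol

ΔHrxn = -385.3 kJ/mol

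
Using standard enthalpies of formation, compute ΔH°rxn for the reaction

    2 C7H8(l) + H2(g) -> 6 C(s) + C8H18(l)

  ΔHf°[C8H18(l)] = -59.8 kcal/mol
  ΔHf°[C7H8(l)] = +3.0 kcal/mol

ΔH°rxn = -65.8 kcal/mol

Products: 6·(+0.0) + 1·(-59.8) = -59.8
Reactants: 2·(+3.0) + 1·(+0.0) = +6.0
ΔH°rxn = (-59.8) − (+6.0) = -65.8 kcal/mol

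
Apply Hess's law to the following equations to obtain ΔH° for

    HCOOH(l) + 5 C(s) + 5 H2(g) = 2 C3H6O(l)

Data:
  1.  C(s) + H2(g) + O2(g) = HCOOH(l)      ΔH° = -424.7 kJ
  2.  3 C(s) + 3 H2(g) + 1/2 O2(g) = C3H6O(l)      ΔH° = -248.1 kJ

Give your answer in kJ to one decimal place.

eq. 1 reversed: +424.7 kJ
eq. 2 × 2: (2)·(-248.1) = -496.2 kJ
Combining the equations, ΔH° = (+424.7) + (-496.2) = -71.5 kJ

ΔH° = -71.5 kJ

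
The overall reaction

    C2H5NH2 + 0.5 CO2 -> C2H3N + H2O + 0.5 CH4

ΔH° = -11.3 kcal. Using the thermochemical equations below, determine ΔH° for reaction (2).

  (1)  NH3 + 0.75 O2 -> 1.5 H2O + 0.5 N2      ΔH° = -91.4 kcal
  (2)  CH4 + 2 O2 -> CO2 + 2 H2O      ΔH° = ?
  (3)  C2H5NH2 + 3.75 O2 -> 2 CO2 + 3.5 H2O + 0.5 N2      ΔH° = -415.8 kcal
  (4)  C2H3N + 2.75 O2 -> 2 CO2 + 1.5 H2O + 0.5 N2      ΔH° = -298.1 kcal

(1): not needed (NH3 appears nowhere else).
(2) reversed and × 1/2 (CH4 must end up as a product; scale by 1/2 for the 1/2 CH4): contributes −1/2·x
(3) as written (C2H5NH2 already on the reactant side): -415.8 kcal
(4) reversed (C2H3N must end up as a product): +298.1 kcal
-11.3 = (-415.8) + (+298.1) − 1/2·x
x = (-11.3 − (-117.7)) / (-1/2) = -212.8 kcal

ΔH° = -212.8 kcal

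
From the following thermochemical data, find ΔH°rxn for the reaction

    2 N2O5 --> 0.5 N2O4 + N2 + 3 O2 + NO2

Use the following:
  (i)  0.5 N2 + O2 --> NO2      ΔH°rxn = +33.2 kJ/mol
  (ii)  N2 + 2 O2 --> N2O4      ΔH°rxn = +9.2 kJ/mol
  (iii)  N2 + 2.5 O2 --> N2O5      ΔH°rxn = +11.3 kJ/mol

(i) as written: +33.2 kJ/mol
(ii) × 1/2: (1/2)·(+9.2) = +4.6 kJ/mol
(iii) reversed and × 2: (-2)·(+11.3) = -22.6 kJ/mol
ΔH°rxn = (+33.2) + (+4.6) + (-22.6) = 15.2 kJ/mol

ΔH°rxn = 15.2 kJ/mol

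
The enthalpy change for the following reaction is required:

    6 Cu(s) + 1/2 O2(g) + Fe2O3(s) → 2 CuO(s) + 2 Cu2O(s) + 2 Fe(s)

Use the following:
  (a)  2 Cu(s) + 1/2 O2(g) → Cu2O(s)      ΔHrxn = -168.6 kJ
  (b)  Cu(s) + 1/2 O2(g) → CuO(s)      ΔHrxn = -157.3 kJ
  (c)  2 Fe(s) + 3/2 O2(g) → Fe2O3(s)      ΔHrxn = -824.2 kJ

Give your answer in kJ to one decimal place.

ΔHrxn = 172.4 kJ

(a) × 2 (×2 to match 2 Cu2O(s) in the target): (2)·(-168.6) = -337.2 kJ
(b) × 2 (scale by 2 for the 2 CuO(s)): (2)·(-157.3) = -314.6 kJ
(c) reversed (Fe2O3(s) must end up as a reactant): +824.2 kJ
Combining the equations, ΔHrxn = (2)·(-168.6) + (2)·(-157.3) + (-1)·(-824.2) = 172.4 kJ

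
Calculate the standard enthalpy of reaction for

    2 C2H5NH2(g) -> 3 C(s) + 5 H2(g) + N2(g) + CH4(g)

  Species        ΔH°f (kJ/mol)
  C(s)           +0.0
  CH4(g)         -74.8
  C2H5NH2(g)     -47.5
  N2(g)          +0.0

Products: 3·(+0.0) + 5·(+0.0) + 1·(+0.0) + 1·(-74.8) = -74.8
Reactants: 2·(-47.5) = -95.0
ΔH° = (-74.8) − (-95.0) = 20.2 kJ/mol

ΔH° = 20.2 kJ/mol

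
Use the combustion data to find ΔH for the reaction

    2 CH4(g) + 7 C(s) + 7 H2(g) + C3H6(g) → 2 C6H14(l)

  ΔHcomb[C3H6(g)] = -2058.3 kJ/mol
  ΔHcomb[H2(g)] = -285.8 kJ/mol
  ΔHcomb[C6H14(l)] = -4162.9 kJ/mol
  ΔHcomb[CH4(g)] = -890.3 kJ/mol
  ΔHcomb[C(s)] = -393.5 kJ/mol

Using ΔH = Σ nΔHc°(reactants) − Σ nΔHc°(products):
= [2·(-890.3) + 7·(-393.5) + 7·(-285.8) + 1·(-2058.3)] − [2·(-4162.9)]
= -268.2 kJ/mol

ΔH = -268.2 kJ/mol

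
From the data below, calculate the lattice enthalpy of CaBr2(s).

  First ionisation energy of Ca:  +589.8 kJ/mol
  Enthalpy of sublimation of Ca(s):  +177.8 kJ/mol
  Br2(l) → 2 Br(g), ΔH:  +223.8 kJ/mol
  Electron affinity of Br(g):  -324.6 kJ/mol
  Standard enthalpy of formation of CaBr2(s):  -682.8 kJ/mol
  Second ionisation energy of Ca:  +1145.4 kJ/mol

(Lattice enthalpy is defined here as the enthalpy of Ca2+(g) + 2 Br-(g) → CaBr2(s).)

U = -2170.4 kJ/mol

ΔHf° = 1·ΔHsub + 1·(ΣIE) + 1·D(Br2) + 2·EA + U
-682.8 = 1·(+177.8) + 1·(+1735.2) + 1·(+223.8) + 2·(-324.6) + U
U = -682.8 − (+1487.6) = -2170.4 kJ/mol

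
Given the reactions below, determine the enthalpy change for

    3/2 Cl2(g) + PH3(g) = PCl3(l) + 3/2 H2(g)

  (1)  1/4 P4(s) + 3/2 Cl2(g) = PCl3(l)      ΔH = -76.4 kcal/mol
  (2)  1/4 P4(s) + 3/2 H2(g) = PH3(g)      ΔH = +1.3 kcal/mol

ΔH = -77.7 kcal/mol

(1) as written (PCl3(l) already on the product side): -76.4 kcal/mol
(2) reversed (reverse to put PH3(g) on the reactant side): -1.3 kcal/mol
Combining the equations, ΔH = (1)·(-76.4) + (-1)·(+1.3) = -77.7 kcal/mol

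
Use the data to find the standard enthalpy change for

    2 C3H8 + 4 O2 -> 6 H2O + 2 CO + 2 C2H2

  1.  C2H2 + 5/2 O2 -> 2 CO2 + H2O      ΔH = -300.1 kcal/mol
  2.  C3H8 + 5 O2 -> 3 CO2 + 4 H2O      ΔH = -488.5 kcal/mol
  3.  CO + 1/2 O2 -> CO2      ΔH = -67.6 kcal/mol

eq. 1 reversed and × 2 (C2H2 must end up as a product; ×2 to match 2 C2H2 in the target): (-2)·(-300.1) = +600.2 kcal/mol
eq. 2 × 2 (scale by 2 for the 2 C3H8): (2)·(-488.5) = -977.0 kcal/mol
eq. 3 reversed and × 2 (CO must end up as a product; scale by 2 for the 2 CO): (-2)·(-67.6) = +135.2 kcal/mol
By Hess's law, ΔH = (-2)·(-300.1) + (2)·(-488.5) + (-2)·(-67.6) = -241.6 kcal/mol

ΔH = -241.6 kcal/mol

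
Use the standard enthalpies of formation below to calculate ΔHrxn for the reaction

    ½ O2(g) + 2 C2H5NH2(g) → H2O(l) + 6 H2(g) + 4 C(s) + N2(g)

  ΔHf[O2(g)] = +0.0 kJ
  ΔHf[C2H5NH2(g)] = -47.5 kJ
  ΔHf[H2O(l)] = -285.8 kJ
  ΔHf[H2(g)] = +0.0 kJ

ΔHrxn = -190.8 kJ

Products: 1·(-285.8) + 6·(+0.0) + 4·(+0.0) + 1·(+0.0) = -285.8
Reactants: 1/2·(+0.0) + 2·(-47.5) = -95.0
ΔHrxn = (-285.8) − (-95.0) = -190.8 kJ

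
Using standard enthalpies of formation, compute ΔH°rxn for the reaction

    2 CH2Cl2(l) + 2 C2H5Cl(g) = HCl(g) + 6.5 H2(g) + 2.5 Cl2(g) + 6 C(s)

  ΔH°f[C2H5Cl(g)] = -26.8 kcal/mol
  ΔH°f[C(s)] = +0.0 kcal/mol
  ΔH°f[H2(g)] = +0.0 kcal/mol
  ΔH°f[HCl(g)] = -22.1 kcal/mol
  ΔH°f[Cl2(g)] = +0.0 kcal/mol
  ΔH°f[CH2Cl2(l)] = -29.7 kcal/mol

ΔH°rxn = 90.9 kcal/mol

ΔH°rxn = Σ nΔHf°(products) − Σ nΔHf°(reactants).
Products: 1·(-22.1) + 13/2·(+0.0) + 5/2·(+0.0) + 6·(+0.0) = -22.1
Reactants: 2·(-29.7) + 2·(-26.8) = -113.0
ΔH°rxn = (-22.1) − (-113.0) = 90.9 kcal/mol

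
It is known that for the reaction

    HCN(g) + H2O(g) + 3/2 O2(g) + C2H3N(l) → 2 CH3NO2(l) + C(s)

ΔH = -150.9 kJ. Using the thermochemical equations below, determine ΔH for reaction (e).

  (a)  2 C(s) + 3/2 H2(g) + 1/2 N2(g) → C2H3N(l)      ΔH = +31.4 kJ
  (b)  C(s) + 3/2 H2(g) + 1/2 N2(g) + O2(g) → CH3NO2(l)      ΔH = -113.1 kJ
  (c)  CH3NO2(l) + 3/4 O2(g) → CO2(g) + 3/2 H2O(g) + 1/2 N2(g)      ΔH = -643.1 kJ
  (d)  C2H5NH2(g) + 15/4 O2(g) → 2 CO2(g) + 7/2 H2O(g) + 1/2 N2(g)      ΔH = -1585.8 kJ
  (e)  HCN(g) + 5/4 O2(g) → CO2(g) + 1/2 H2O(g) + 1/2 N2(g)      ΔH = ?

ΔH = -649.5 kJ

(a) reversed (reverse to put C2H3N(l) on the reactant side): -31.4 kJ
(b) as written: -113.1 kJ
(c) reversed: +643.1 kJ
(d): not needed (C2H5NH2(g) appears nowhere else).
(e) as written (HCN(g) already on the reactant side): contributes x
-150.9 = (-31.4) + (-113.1) + (+643.1) + x
x = (-150.9 − (+498.6)) / (1) = -649.5 kJ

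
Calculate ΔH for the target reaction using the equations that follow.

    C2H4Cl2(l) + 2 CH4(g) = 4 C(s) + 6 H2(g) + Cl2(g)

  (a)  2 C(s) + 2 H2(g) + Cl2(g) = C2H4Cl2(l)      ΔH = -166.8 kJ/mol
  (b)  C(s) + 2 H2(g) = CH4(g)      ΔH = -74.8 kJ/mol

(a) reversed: +166.8 kJ/mol
(b) reversed and × 2: (-2)·(-74.8) = +149.6 kJ/mol
ΔH = (-1)·(-166.8) + (-2)·(-74.8) = 316.4 kJ/mol

ΔH = 316.4 kJ/mol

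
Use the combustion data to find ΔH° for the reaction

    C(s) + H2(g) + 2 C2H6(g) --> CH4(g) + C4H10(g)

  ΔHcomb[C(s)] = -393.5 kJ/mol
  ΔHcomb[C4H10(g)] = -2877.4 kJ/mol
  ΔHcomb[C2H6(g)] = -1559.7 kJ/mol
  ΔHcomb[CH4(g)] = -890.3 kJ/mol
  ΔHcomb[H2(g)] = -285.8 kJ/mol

Using ΔH = Σ nΔHc°(reactants) − Σ nΔHc°(products):
= [1·(-393.5) + 1·(-285.8) + 2·(-1559.7)] − [1·(-890.3) + 1·(-2877.4)]
= -31.0 kJ/mol

ΔH° = -31.0 kJ/mol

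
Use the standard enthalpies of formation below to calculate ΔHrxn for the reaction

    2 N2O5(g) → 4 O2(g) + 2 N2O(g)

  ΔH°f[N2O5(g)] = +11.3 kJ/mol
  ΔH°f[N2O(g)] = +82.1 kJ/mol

Products: 4·(+0.0) + 2·(+82.1) = +164.2
Reactants: 2·(+11.3) = +22.6
ΔHrxn = (+164.2) − (+22.6) = 141.6 kJ/mol

ΔHrxn = 141.6 kJ/mol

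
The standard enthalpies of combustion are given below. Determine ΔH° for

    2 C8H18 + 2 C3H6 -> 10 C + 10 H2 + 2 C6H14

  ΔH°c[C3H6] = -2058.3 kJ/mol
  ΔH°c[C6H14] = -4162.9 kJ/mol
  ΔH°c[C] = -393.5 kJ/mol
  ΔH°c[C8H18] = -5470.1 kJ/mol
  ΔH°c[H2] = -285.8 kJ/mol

ΔH° = 62.0 kJ/mol

Using ΔH = Σ nΔHc°(reactants) − Σ nΔHc°(products):
= [2·(-5470.1) + 2·(-2058.3)] − [10·(-393.5) + 10·(-285.8) + 2·(-4162.9)]
= 62.0 kJ/mol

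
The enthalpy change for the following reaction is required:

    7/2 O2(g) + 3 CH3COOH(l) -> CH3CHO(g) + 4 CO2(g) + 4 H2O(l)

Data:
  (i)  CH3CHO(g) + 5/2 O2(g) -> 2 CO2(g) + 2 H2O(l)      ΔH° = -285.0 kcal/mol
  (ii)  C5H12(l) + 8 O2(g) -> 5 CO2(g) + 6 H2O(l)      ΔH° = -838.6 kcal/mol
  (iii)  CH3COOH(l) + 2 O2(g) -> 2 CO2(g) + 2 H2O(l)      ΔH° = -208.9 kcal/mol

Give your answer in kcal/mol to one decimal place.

ΔH° = -341.7 kcal/mol

(i) reversed: +285.0 kcal/mol
(ii): not needed.
(iii) × 3: (3)·(-208.9) = -626.7 kcal/mol
By Hess's law, ΔH° = (+285.0) + (-626.7) = -341.7 kcal/mol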